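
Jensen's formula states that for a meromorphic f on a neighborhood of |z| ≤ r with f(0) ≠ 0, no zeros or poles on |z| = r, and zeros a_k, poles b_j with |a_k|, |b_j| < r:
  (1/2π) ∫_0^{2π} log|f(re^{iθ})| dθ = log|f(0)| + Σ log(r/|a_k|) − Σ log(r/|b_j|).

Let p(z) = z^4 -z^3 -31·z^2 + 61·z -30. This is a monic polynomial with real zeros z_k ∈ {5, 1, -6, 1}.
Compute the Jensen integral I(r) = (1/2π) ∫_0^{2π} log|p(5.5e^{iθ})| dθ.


Zeros: -6, 1, 1, 5; r = 5.5.
Inside |z| < r: 1, 1, 5. Outside (|z| ≥ r): -6.
p(0) = -30, so log|p(0)| = log(30) = 3.4012.
Apply Jensen: I(r) = log|p(0)| + Σ_k log(r/|z_k|), summed over zeros inside |z| < r.
  log(r/|z_k|) for z_k = 5: log(5.5/5) = 0.0953
  log(r/|z_k|) for z_k = 1: log(5.5/1) = 1.7047
  log(r/|z_k|) for z_k = 1: log(5.5/1) = 1.7047
  Outside zeros (-6) contribute nothing to the Jensen sum.
Sum over inside zeros: 3.5048.
I(r) = log|p(0)| + (inside sum) = 3.4012 + 3.5048 = 6.9060.
Note: since some zeros are outside |z| ≤ r, the simplified n·log(r) form does NOT apply — only the inside zeros contribute.

I(r) ≈ 6.9060.


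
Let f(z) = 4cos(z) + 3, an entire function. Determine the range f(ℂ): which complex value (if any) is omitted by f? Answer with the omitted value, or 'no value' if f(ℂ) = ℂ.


Little Picard bounds the complement of f(ℂ) to at most one point.
cos is entire and surjective onto ℂ: for every w ∈ ℂ, cos(ζ) = w has a solution ζ ∈ ℂ (e.g., via the complex inverse arccos). With ζ = z this gives z = ζ/(1). Then 4·cos(z) takes every value in 4·ℂ = ℂ, and adding 3 is a bijection of ℂ. So f is surjective and omits no value. (Note: only on the real line is cos bounded by [−1, 1].)

Omitted value: no value.


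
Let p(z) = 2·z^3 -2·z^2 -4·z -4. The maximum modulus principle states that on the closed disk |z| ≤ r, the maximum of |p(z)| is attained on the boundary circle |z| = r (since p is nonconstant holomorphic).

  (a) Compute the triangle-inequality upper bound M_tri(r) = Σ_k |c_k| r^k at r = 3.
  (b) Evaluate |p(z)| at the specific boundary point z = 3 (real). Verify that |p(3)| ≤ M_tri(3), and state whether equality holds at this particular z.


Coefficients: c_0 = -4, c_1 = -4, c_2 = -2, c_3 = 2. Radius r = 3.
Part (a). Triangle bound: M_tri(r) = Σ_k |c_k| r^k
  = |-4|·3^0 + |-4|·3^1 + |-2|·3^2 + |2|·3^3
  = 4 + 12 + 18 + 54 = 88.
This bounds M(r) := max_{|z|=r} |p(z)| from above; equality holds iff all terms c_k z^k can be made to align in phase at a single z on |z|=r.
Part (b). At z = 3 (real, on the circle |z| = r):
  p(3) = (-4)·3^0 + (-4)·3^1 + (-2)·3^2 + (2)·3^3 = 20.
  |p(3)| = 20.
Check: |p(3)| = 20 ≤ 88 = M_tri(3). ✓ Equality does not hold at z = 3 (the coefficients have mixed signs, so the terms do not all align in phase there).

M_tri(3) = 88; |p(3)| = 20; equality at z=3: no.


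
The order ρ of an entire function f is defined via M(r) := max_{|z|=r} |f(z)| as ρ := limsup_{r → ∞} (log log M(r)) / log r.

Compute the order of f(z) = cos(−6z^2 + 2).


Write cos(w) = (e^{iw} ± e^{−iw})/(2 or 2i), so |cos(w)| ≤ e^{|w|}. With w = −6z^2 + 2, |w| ≤ 6r^2 + 2 on |z|=r, giving M(r) ≤ e^{6r^2 + 2} and ρ ≤ 2. For the lower bound, choose z on |z|=r with -6z^2 purely imaginary of modulus 6r^2; then |cos(−6z^2 + 2)| grows like e^{6r^2}/2, so ρ ≥ 2. Hence ρ = 2.
Therefore ρ = 2.

Order ρ = 2.


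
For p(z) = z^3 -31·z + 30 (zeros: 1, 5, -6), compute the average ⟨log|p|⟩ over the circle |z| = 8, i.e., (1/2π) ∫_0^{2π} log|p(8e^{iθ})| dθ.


Zeros: -6, 1, 5; r = 8.
Inside |z| < r: -6, 1, 5. Outside (|z| ≥ r): ∅.
p(0) = 30, so log|p(0)| = log(30) = 3.4012.
Apply Jensen: I(r) = log|p(0)| + Σ_k log(r/|z_k|), summed over zeros inside |z| < r.
  log(r/|z_k|) for z_k = 1: log(8/1) = 2.0794
  log(r/|z_k|) for z_k = 5: log(8/5) = 0.4700
  log(r/|z_k|) for z_k = -6: log(8/6) = 0.2877
Sum over inside zeros: 2.8371.
I(r) = log|p(0)| + (inside sum) = 3.4012 + 2.8371 = 6.2383.
Closed form (all zeros inside, monic): I(r) = n·log(r) = 3·log(8) = 6.2383. ✓

I(r) ≈ 6.2383.


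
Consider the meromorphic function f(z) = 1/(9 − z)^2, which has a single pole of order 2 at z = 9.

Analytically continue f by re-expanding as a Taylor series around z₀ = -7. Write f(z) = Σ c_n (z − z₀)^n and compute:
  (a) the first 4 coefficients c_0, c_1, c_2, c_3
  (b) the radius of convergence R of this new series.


Let w = z − z₀, so z = z₀ + w.
Then 9 − z = 9 − (z₀ + w) = (9 − z₀) − w = 16 − w.
f(z) = 1/(16 − w)^2 = (1/(16)^2) · (1 − w/(16))^{−2}.
By the binomial series (1−u)^{−2} = Σ_{n≥0} C(n+1, 1) u^n for |u|<1, with u = w/(16):
  c_n = C(n+1, 1) / (16)^(n+2).
  c_0 = 1/(16)^2 = 1/256.
  c_1 = 2/(16)^3 = 1/2048.
  c_2 = 3/(16)^4 = 3/65536.
  c_3 = 4/(16)^5 = 1/262144.
The series is valid for |w/d| < 1, i.e. |z − z₀| < |d|.
Radius of convergence: R = |9 − z₀| = |16| = 16 (distance from z₀ to the singularity z = 9).

c_0 = 1/256, c_1 = 1/2048, c_2 = 3/65536, c_3 = 1/262144; R = 16.


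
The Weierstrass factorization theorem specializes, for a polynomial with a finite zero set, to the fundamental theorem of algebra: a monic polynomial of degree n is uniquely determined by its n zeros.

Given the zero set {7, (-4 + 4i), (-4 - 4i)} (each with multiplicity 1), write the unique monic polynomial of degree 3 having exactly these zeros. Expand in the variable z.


The polynomial is p(z) = ∏_{α ∈ S} (z − α), where S = {7, (-4 + 4i), (-4 - 4i)}.
Expanding the product yields: p(z) = z^3 + z^2 -24·z -224.
Note conjugate pairs combine to real quadratics: (z − (-4+4i))(z − (-4−4i)) = z² + 8z + 32.
The resulting polynomial has degree 3 and real coefficients as required.

p(z) = z^3 + z^2 -24·z -224.


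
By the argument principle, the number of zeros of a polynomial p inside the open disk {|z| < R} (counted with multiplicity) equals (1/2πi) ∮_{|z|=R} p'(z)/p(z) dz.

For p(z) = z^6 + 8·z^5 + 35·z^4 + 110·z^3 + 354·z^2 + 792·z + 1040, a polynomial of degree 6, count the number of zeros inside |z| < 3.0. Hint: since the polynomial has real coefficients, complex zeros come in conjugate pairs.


The zeros of p are: (1 + 3i), (1 - 3i), (-2 + 2i), (-2 - 2i), (-3 + 2i), (-3 - 2i).
Their magnitudes are: 3.162, 3.162, 2.828, 2.828, 3.606, 3.606.
Zeros with |z| < R = 3.0: (-2 + 2i), (-2 - 2i).
Count = 2.
By the argument principle, (1/2πi) ∮_{|z|=R} p'(z)/p(z) dz equals exactly this count.

Number of zeros inside |z| < 3.0: 2.


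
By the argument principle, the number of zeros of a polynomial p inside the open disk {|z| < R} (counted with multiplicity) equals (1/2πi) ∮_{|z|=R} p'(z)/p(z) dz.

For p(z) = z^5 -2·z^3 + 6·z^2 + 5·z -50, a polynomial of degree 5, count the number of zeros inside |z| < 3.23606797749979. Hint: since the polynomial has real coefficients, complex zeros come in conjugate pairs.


The zeros of p are: (1 + 2i), (1 - 2i), 2, (-2 + 1i), (-2 - 1i).
Their magnitudes are: 2.236, 2.236, 2, 2.236, 2.236.
Zeros with |z| < R = 3.23606797749979: (1 + 2i), (1 - 2i), 2, (-2 + 1i), (-2 - 1i).
Count = 5.
By the argument principle, (1/2πi) ∮_{|z|=R} p'(z)/p(z) dz equals exactly this count.

Number of zeros inside |z| < 3.23606797749979: 5.


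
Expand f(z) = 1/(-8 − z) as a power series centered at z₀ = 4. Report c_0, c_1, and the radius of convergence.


Let w = z − z₀, so z = z₀ + w.
Then -8 − z = -8 − (z₀ + w) = (-8 − z₀) − w = -12 − w.
f(z) = 1/(-12 − w) = (1/(-12)) · 1/(1 − w/(-12)) = Σ_{n≥0} w^n / (-12)^(n+1).
So c_n = 1/(-12)^(n+1):
  c_0 = 1/(-12)^1 = -1/12.
  c_1 = 1/(-12)^2 = 1/144.
The series is valid for |w/d| < 1, i.e. |z − z₀| < |d|.
Radius of convergence: R = |-8 − z₀| = |-12| = 12 (distance from z₀ to the singularity z = -8).

c_0 = -1/12, c_1 = 1/144; R = 12.


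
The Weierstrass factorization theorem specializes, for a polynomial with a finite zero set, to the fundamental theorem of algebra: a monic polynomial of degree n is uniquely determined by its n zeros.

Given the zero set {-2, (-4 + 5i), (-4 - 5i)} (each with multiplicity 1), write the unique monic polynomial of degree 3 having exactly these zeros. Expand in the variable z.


The polynomial is p(z) = ∏_{α ∈ S} (z − α), where S = {-2, (-4 + 5i), (-4 - 5i)}.
Expanding the product yields: p(z) = z^3 + 10·z^2 + 57·z + 82.
Note conjugate pairs combine to real quadratics: (z − (-4+5i))(z − (-4−5i)) = z² + 8z + 41.
The resulting polynomial has degree 3 and real coefficients as required.

p(z) = z^3 + 10·z^2 + 57·z + 82.


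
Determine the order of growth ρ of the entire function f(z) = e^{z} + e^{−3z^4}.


Each summand is entire of order 1 and 4 respectively (as in the single-exponential case). The order of a sum is at most the max of the orders, so ρ ≤ 4. For the lower bound: on |z|=r choose arg z so that -3z^4 is real positive; then |e^{-3z^4}| = e^{3r^4} while |e^{1z}| ≤ e^{1r^1} = o(e^{3r^4}). So |f| ≥ e^{3r^4}(1 − o(1)) and ρ ≥ 4. Hence ρ = max(1, 4) = 4.
Therefore ρ = 4.

Order ρ = 4.


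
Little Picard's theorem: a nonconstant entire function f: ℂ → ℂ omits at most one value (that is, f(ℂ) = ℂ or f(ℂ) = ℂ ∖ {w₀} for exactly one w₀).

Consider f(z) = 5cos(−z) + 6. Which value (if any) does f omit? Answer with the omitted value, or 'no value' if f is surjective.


Little Picard bounds the complement of f(ℂ) to at most one point.
cos is entire and surjective onto ℂ: for every w ∈ ℂ, cos(ζ) = w has a solution ζ ∈ ℂ (e.g., via the complex inverse arccos). With ζ = −z this gives z = ζ/(-1). Then 5·cos(−z) takes every value in 5·ℂ = ℂ, and adding 6 is a bijection of ℂ. So f is surjective and omits no value. (Note: only on the real line is cos bounded by [−1, 1].)

Omitted value: no value.


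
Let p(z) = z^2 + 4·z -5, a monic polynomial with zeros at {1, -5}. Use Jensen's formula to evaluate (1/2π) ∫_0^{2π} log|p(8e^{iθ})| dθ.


Zeros: -5, 1; r = 8.
Inside |z| < r: -5, 1. Outside (|z| ≥ r): ∅.
p(0) = -5, so log|p(0)| = log(5) = 1.6094.
Apply Jensen: I(r) = log|p(0)| + Σ_k log(r/|z_k|), summed over zeros inside |z| < r.
  log(r/|z_k|) for z_k = 1: log(8/1) = 2.0794
  log(r/|z_k|) for z_k = -5: log(8/5) = 0.4700
Sum over inside zeros: 2.5494.
I(r) = log|p(0)| + (inside sum) = 1.6094 + 2.5494 = 4.1589.
Closed form (all zeros inside, monic): I(r) = n·log(r) = 2·log(8) = 4.1589. ✓

I(r) ≈ 4.1589.


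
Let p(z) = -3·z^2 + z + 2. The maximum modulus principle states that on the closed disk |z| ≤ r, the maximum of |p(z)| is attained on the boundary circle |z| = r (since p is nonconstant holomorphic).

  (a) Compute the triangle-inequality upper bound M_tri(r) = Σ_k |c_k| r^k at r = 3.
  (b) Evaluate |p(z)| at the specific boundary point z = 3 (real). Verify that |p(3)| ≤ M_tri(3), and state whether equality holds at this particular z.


Coefficients: c_0 = 2, c_1 = 1, c_2 = -3. Radius r = 3.
Part (a). Triangle bound: M_tri(r) = Σ_k |c_k| r^k
  = |2|·3^0 + |1|·3^1 + |-3|·3^2
  = 2 + 3 + 27 = 32.
This bounds M(r) := max_{|z|=r} |p(z)| from above; equality holds iff all terms c_k z^k can be made to align in phase at a single z on |z|=r.
Part (b). At z = 3 (real, on the circle |z| = r):
  p(3) = (2)·3^0 + (1)·3^1 + (-3)·3^2 = -22.
  |p(3)| = 22.
Check: |p(3)| = 22 ≤ 32 = M_tri(3). ✓ Equality does not hold at z = 3 (the coefficients have mixed signs, so the terms do not all align in phase there).

M_tri(3) = 32; |p(3)| = 22; equality at z=3: no.


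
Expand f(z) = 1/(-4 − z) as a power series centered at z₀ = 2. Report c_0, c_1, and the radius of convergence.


Let w = z − z₀, so z = z₀ + w.
Then -4 − z = -4 − (z₀ + w) = (-4 − z₀) − w = -6 − w.
f(z) = 1/(-6 − w) = (1/(-6)) · 1/(1 − w/(-6)) = Σ_{n≥0} w^n / (-6)^(n+1).
So c_n = 1/(-6)^(n+1):
  c_0 = 1/(-6)^1 = -1/6.
  c_1 = 1/(-6)^2 = 1/36.
The series is valid for |w/d| < 1, i.e. |z − z₀| < |d|.
Radius of convergence: R = |-4 − z₀| = |-6| = 6 (distance from z₀ to the singularity z = -4).

c_0 = -1/6, c_1 = 1/36; R = 6.


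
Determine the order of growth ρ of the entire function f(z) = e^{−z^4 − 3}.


|e^{−z^4 − 3}| = e^{Re(-1·z^4) + -3} ≤ e^{1|z|^4 + -3} = e^{1r^4 + -3} on |z| = r, so ρ ≤ 4. Choosing z on |z|=r so that -1·z^4 is real positive (always possible by picking arg z appropriately) gives |f(z)| = e^{1r^4 + -3}, matching the bound. The additive constant -3 does not affect log log M(r) ~ 4·log r. Hence ρ = 4.
Therefore ρ = 4.

Order ρ = 4.


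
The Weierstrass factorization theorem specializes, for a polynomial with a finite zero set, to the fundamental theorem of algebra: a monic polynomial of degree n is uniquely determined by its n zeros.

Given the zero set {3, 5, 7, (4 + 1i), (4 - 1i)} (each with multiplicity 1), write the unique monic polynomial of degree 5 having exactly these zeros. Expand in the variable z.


The polynomial is p(z) = ∏_{α ∈ S} (z − α), where S = {3, 5, 7, (4 + 1i), (4 - 1i)}.
Expanding the product yields: p(z) = z^5 -23·z^4 + 208·z^3 -928·z^2 + 2047·z -1785.
Note conjugate pairs combine to real quadratics: (z − (4+1i))(z − (4−1i)) = z² − 8z + 17.
The resulting polynomial has degree 5 and real coefficients as required.

p(z) = z^5 -23·z^4 + 208·z^3 -928·z^2 + 2047·z -1785.


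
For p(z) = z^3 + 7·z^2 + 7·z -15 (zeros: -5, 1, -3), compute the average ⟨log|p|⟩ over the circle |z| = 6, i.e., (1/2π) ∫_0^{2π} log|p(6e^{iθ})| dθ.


Zeros: -5, -3, 1; r = 6.
Inside |z| < r: -5, -3, 1. Outside (|z| ≥ r): ∅.
p(0) = -15, so log|p(0)| = log(15) = 2.7081.
Apply Jensen: I(r) = log|p(0)| + Σ_k log(r/|z_k|), summed over zeros inside |z| < r.
  log(r/|z_k|) for z_k = -5: log(6/5) = 0.1823
  log(r/|z_k|) for z_k = 1: log(6/1) = 1.7918
  log(r/|z_k|) for z_k = -3: log(6/3) = 0.6931
Sum over inside zeros: 2.6672.
I(r) = log|p(0)| + (inside sum) = 2.7081 + 2.6672 = 5.3753.
Closed form (all zeros inside, monic): I(r) = n·log(r) = 3·log(6) = 5.3753. ✓

I(r) ≈ 5.3753.


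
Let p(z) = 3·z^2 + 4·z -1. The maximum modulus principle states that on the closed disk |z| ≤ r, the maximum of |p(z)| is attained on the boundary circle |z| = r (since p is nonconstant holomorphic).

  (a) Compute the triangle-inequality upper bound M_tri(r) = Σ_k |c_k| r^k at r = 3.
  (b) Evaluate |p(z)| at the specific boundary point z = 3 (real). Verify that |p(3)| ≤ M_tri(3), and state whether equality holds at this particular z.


Coefficients: c_0 = -1, c_1 = 4, c_2 = 3. Radius r = 3.
Part (a). Triangle bound: M_tri(r) = Σ_k |c_k| r^k
  = |-1|·3^0 + |4|·3^1 + |3|·3^2
  = 1 + 12 + 27 = 40.
This bounds M(r) := max_{|z|=r} |p(z)| from above; equality holds iff all terms c_k z^k can be made to align in phase at a single z on |z|=r.
Part (b). At z = 3 (real, on the circle |z| = r):
  p(3) = (-1)·3^0 + (4)·3^1 + (3)·3^2 = 38.
  |p(3)| = 38.
Check: |p(3)| = 38 ≤ 40 = M_tri(3). ✓ Equality does not hold at z = 3 (the coefficients have mixed signs, so the terms do not all align in phase there).

M_tri(3) = 40; |p(3)| = 38; equality at z=3: no.


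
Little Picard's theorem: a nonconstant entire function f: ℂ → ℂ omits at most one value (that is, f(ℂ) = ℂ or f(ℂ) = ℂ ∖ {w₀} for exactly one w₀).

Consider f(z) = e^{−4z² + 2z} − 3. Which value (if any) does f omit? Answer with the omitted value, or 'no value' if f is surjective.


Little Picard bounds the complement of f(ℂ) to at most one point.
The exponent g(z) = −4z² + 2z is a nonconstant polynomial, hence surjective onto ℂ. So e^{g(z)} takes every value in {e^w : w ∈ ℂ} = ℂ ∖ {0}. Adding -3 shifts the range to ℂ ∖ {-3}. f omits exactly -3.

Omitted value: -3.


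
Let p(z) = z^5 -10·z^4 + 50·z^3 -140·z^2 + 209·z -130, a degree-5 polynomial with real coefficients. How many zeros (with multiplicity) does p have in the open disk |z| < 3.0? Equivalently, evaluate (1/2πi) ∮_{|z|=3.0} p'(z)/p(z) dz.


The zeros of p are: (2 + 3i), (2 - 3i), (2 + 1i), (2 - 1i), 2.
Their magnitudes are: 3.606, 3.606, 2.236, 2.236, 2.
Zeros with |z| < R = 3.0: (2 + 1i), (2 - 1i), 2.
Count = 3.
By the argument principle, (1/2πi) ∮_{|z|=R} p'(z)/p(z) dz equals exactly this count.

Number of zeros inside |z| < 3.0: 3.


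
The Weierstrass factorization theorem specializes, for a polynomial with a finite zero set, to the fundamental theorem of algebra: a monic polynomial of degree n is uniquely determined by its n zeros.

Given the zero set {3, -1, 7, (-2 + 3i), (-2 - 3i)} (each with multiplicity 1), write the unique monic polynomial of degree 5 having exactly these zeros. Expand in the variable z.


The polynomial is p(z) = ∏_{α ∈ S} (z − α), where S = {3, -1, 7, (-2 + 3i), (-2 - 3i)}.
Expanding the product yields: p(z) = z^5 -5·z^4 -12·z^3 -52·z^2 + 227·z + 273.
Note conjugate pairs combine to real quadratics: (z − (-2+3i))(z − (-2−3i)) = z² + 4z + 13.
The resulting polynomial has degree 5 and real coefficients as required.

p(z) = z^5 -5·z^4 -12·z^3 -52·z^2 + 227·z + 273.


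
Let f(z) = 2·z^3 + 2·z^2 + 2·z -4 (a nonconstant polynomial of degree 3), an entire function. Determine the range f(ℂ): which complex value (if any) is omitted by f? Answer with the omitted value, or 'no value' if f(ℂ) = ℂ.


Little Picard bounds the complement of f(ℂ) to at most one point.
For every w ∈ ℂ, the equation p(z) − w = 0 is a nonconstant polynomial in z and hence has at least one root by the fundamental theorem of algebra. So p is surjective onto ℂ, omitting no value.

Omitted value: no value.


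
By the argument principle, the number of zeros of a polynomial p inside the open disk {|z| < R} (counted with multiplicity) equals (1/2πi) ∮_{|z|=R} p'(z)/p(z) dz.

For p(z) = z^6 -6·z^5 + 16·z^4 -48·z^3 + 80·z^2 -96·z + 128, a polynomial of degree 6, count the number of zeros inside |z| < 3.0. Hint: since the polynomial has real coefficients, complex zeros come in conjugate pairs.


The zeros of p are: 2, (0 + 2i), (0 - 2i), 4, (0 + 2i), (0 - 2i).
Their magnitudes are: 2, 2, 2, 4, 2, 2.
Zeros with |z| < R = 3.0: 2, (0 + 2i), (0 - 2i), (0 + 2i), (0 - 2i).
Count = 5.
By the argument principle, (1/2πi) ∮_{|z|=R} p'(z)/p(z) dz equals exactly this count.

Number of zeros inside |z| < 3.0: 5.


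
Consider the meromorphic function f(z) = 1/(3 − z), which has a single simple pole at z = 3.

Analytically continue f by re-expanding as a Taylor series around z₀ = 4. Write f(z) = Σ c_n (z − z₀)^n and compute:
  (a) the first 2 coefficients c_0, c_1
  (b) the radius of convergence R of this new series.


Let w = z − z₀, so z = z₀ + w.
Then 3 − z = 3 − (z₀ + w) = (3 − z₀) − w = -1 − w.
f(z) = 1/(-1 − w) = (1/(-1)) · 1/(1 − w/(-1)) = Σ_{n≥0} w^n / (-1)^(n+1).
So c_n = 1/(-1)^(n+1):
  c_0 = 1/(-1)^1 = -1.
  c_1 = 1/(-1)^2 = 1.
The series is valid for |w/d| < 1, i.e. |z − z₀| < |d|.
Radius of convergence: R = |3 − z₀| = |-1| = 1 (distance from z₀ to the singularity z = 3).

c_0 = -1, c_1 = 1; R = 1.


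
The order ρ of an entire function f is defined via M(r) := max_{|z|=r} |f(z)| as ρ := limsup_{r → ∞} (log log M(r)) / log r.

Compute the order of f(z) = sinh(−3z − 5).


sinh(w) is a linear combination of e^{iw} and e^{−iw} (or e^w, e^{−w} in the hyperbolic case), so |sinh(w)| ≤ e^{|w|}. With w = −3z − 5, |w| ≤ 3|z| + 5 = 3r + 5 on |z| = r, giving M(r) ≤ e^{3r + 5}, so ρ ≤ 1. On a suitable ray (z = it for sin/cos; z = t for sinh/cosh, t real → ∞), |sinh(−3z − 5)| grows like e^{3|t|}/2, so ρ ≥ 1. Hence ρ = 1.
Therefore ρ = 1.

Order ρ = 1.


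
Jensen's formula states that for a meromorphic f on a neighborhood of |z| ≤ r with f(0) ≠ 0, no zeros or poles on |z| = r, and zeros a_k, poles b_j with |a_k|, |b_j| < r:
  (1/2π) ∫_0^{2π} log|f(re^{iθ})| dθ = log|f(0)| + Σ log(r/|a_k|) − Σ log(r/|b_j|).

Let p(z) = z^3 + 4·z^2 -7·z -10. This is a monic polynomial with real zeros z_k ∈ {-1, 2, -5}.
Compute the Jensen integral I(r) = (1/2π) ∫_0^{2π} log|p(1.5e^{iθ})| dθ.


Zeros: -5, -1, 2; r = 1.5.
Inside |z| < r: -1. Outside (|z| ≥ r): -5, 2.
p(0) = -10, so log|p(0)| = log(10) = 2.3026.
Apply Jensen: I(r) = log|p(0)| + Σ_k log(r/|z_k|), summed over zeros inside |z| < r.
  log(r/|z_k|) for z_k = -1: log(1.5/1) = 0.4055
  Outside zeros (-5, 2) contribute nothing to the Jensen sum.
Sum over inside zeros: 0.4055.
I(r) = log|p(0)| + (inside sum) = 2.3026 + 0.4055 = 2.7081.
Note: since some zeros are outside |z| ≤ r, the simplified n·log(r) form does NOT apply — only the inside zeros contribute.

I(r) ≈ 2.7081.


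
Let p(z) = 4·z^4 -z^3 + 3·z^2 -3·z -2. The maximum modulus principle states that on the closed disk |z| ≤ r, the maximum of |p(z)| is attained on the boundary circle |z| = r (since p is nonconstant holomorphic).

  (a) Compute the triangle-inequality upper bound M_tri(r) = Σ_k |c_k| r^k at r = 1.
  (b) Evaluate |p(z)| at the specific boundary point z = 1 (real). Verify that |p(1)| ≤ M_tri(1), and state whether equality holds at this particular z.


Coefficients: c_0 = -2, c_1 = -3, c_2 = 3, c_3 = -1, c_4 = 4. Radius r = 1.
Part (a). Triangle bound: M_tri(r) = Σ_k |c_k| r^k
  = |-2|·1^0 + |-3|·1^1 + |3|·1^2 + |-1|·1^3 + |4|·1^4
  = 2 + 3 + 3 + 1 + 4 = 13.
This bounds M(r) := max_{|z|=r} |p(z)| from above; equality holds iff all terms c_k z^k can be made to align in phase at a single z on |z|=r.
Part (b). At z = 1 (real, on the circle |z| = r):
  p(1) = (-2)·1^0 + (-3)·1^1 + (3)·1^2 + (-1)·1^3 + (4)·1^4 = 1.
  |p(1)| = 1.
Check: |p(1)| = 1 ≤ 13 = M_tri(1). ✓ Equality does not hold at z = 1 (the coefficients have mixed signs, so the terms do not all align in phase there).

M_tri(1) = 13; |p(1)| = 1; equality at z=1: no.


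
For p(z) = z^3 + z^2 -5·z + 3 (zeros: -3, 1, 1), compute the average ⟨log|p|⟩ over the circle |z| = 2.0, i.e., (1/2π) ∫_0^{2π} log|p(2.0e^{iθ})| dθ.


Zeros: -3, 1, 1; r = 2.0.
Inside |z| < r: 1, 1. Outside (|z| ≥ r): -3.
p(0) = 3, so log|p(0)| = log(3) = 1.0986.
Apply Jensen: I(r) = log|p(0)| + Σ_k log(r/|z_k|), summed over zeros inside |z| < r.
  log(r/|z_k|) for z_k = 1: log(2.0/1) = 0.6931
  log(r/|z_k|) for z_k = 1: log(2.0/1) = 0.6931
  Outside zeros (-3) contribute nothing to the Jensen sum.
Sum over inside zeros: 1.3863.
I(r) = log|p(0)| + (inside sum) = 1.0986 + 1.3863 = 2.4849.
Note: since some zeros are outside |z| ≤ r, the simplified n·log(r) form does NOT apply — only the inside zeros contribute.

I(r) ≈ 2.4849.


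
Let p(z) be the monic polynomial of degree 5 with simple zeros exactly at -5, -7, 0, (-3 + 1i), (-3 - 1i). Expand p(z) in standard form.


The polynomial is p(z) = ∏_{α ∈ S} (z − α), where S = {-5, -7, 0, (-3 + 1i), (-3 - 1i)}.
Expanding the product yields: p(z) = z^5 + 18·z^4 + 117·z^3 + 330·z^2 + 350·z.
Note conjugate pairs combine to real quadratics: (z − (-3+1i))(z − (-3−1i)) = z² + 6z + 10.
The resulting polynomial has degree 5 and real coefficients as required.

p(z) = z^5 + 18·z^4 + 117·z^3 + 330·z^2 + 350·z.


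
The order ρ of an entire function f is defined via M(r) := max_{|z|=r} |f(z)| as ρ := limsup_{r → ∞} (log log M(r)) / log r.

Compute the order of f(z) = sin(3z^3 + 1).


Write sin(w) = (e^{iw} ± e^{−iw})/(2 or 2i), so |sin(w)| ≤ e^{|w|}. With w = 3z^3 + 1, |w| ≤ 3r^3 + 1 on |z|=r, giving M(r) ≤ e^{3r^3 + 1} and ρ ≤ 3. For the lower bound, choose z on |z|=r with 3z^3 purely imaginary of modulus 3r^3; then |sin(3z^3 + 1)| grows like e^{3r^3}/2, so ρ ≥ 3. Hence ρ = 3.
Therefore ρ = 3.

Order ρ = 3.


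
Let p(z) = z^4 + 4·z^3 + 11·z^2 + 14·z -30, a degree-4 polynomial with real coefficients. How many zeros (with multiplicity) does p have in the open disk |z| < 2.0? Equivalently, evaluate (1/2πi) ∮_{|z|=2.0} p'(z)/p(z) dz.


The zeros of p are: -3, (-1 + 3i), (-1 - 3i), 1.
Their magnitudes are: 3, 3.162, 3.162, 1.
Zeros with |z| < R = 2.0: 1.
Count = 1.
By the argument principle, (1/2πi) ∮_{|z|=R} p'(z)/p(z) dz equals exactly this count.

Number of zeros inside |z| < 2.0: 1.


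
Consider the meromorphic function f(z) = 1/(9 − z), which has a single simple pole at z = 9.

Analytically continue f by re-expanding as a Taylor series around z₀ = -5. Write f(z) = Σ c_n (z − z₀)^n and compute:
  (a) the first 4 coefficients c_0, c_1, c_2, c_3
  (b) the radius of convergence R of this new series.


Let w = z − z₀, so z = z₀ + w.
Then 9 − z = 9 − (z₀ + w) = (9 − z₀) − w = 14 − w.
f(z) = 1/(14 − w) = (1/(14)) · 1/(1 − w/(14)) = Σ_{n≥0} w^n / (14)^(n+1).
So c_n = 1/(14)^(n+1):
  c_0 = 1/(14)^1 = 1/14.
  c_1 = 1/(14)^2 = 1/196.
  c_2 = 1/(14)^3 = 1/2744.
  c_3 = 1/(14)^4 = 1/38416.
The series is valid for |w/d| < 1, i.e. |z − z₀| < |d|.
Radius of convergence: R = |9 − z₀| = |14| = 14 (distance from z₀ to the singularity z = 9).

c_0 = 1/14, c_1 = 1/196, c_2 = 1/2744, c_3 = 1/38416; R = 14.


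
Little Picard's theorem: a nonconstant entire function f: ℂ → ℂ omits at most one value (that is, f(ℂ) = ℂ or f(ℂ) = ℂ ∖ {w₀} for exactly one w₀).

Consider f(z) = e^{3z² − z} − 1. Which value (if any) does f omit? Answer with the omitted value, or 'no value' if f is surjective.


Little Picard bounds the complement of f(ℂ) to at most one point.
The exponent g(z) = 3z² − z is a nonconstant polynomial, hence surjective onto ℂ. So e^{g(z)} takes every value in {e^w : w ∈ ℂ} = ℂ ∖ {0}. Adding -1 shifts the range to ℂ ∖ {-1}. f omits exactly -1.

Omitted value: -1.


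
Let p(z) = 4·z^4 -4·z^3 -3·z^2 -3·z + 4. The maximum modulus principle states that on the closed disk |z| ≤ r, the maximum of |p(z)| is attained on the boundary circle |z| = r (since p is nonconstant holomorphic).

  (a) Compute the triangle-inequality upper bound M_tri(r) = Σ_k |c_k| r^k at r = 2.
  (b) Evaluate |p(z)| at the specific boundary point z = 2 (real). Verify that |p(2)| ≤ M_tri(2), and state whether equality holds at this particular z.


Coefficients: c_0 = 4, c_1 = -3, c_2 = -3, c_3 = -4, c_4 = 4. Radius r = 2.
Part (a). Triangle bound: M_tri(r) = Σ_k |c_k| r^k
  = |4|·2^0 + |-3|·2^1 + |-3|·2^2 + |-4|·2^3 + |4|·2^4
  = 4 + 6 + 12 + 32 + 64 = 118.
This bounds M(r) := max_{|z|=r} |p(z)| from above; equality holds iff all terms c_k z^k can be made to align in phase at a single z on |z|=r.
Part (b). At z = 2 (real, on the circle |z| = r):
  p(2) = (4)·2^0 + (-3)·2^1 + (-3)·2^2 + (-4)·2^3 + (4)·2^4 = 18.
  |p(2)| = 18.
Check: |p(2)| = 18 ≤ 118 = M_tri(2). ✓ Equality does not hold at z = 2 (the coefficients have mixed signs, so the terms do not all align in phase there).

M_tri(2) = 118; |p(2)| = 18; equality at z=2: no.


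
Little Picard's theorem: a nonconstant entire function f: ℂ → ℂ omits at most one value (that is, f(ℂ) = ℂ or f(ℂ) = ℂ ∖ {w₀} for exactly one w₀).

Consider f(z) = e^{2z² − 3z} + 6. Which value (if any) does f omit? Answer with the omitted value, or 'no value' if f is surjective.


Little Picard bounds the complement of f(ℂ) to at most one point.
The exponent g(z) = 2z² − 3z is a nonconstant polynomial, hence surjective onto ℂ. So e^{g(z)} takes every value in {e^w : w ∈ ℂ} = ℂ ∖ {0}. Adding 6 shifts the range to ℂ ∖ {6}. f omits exactly 6.

Omitted value: 6.


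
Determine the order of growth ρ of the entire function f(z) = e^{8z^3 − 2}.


|e^{8z^3 − 2}| = e^{Re(8·z^3) + -2} ≤ e^{8|z|^3 + -2} = e^{8r^3 + -2} on |z| = r, so ρ ≤ 3. Choosing z on |z|=r so that 8·z^3 is real positive (always possible by picking arg z appropriately) gives |f(z)| = e^{8r^3 + -2}, matching the bound. The additive constant -2 does not affect log log M(r) ~ 3·log r. Hence ρ = 3.
Therefore ρ = 3.

Order ρ = 3.


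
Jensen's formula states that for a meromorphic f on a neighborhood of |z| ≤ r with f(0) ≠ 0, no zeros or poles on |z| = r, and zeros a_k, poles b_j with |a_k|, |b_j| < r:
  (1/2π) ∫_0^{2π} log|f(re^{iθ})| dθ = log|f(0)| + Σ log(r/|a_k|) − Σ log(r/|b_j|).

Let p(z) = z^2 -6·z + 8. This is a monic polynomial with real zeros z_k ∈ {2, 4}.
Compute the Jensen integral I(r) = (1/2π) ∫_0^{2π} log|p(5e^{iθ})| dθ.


Zeros: 2, 4; r = 5.
Inside |z| < r: 2, 4. Outside (|z| ≥ r): ∅.
p(0) = 8, so log|p(0)| = log(8) = 2.0794.
Apply Jensen: I(r) = log|p(0)| + Σ_k log(r/|z_k|), summed over zeros inside |z| < r.
  log(r/|z_k|) for z_k = 2: log(5/2) = 0.9163
  log(r/|z_k|) for z_k = 4: log(5/4) = 0.2231
Sum over inside zeros: 1.1394.
I(r) = log|p(0)| + (inside sum) = 2.0794 + 1.1394 = 3.2189.
Closed form (all zeros inside, monic): I(r) = n·log(r) = 2·log(5) = 3.2189. ✓

I(r) ≈ 3.2189.


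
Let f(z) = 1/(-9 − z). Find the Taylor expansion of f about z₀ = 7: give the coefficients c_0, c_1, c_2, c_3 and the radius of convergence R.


Let w = z − z₀, so z = z₀ + w.
Then -9 − z = -9 − (z₀ + w) = (-9 − z₀) − w = -16 − w.
f(z) = 1/(-16 − w) = (1/(-16)) · 1/(1 − w/(-16)) = Σ_{n≥0} w^n / (-16)^(n+1).
So c_n = 1/(-16)^(n+1):
  c_0 = 1/(-16)^1 = -1/16.
  c_1 = 1/(-16)^2 = 1/256.
  c_2 = 1/(-16)^3 = -1/4096.
  c_3 = 1/(-16)^4 = 1/65536.
The series is valid for |w/d| < 1, i.e. |z − z₀| < |d|.
Radius of convergence: R = |-9 − z₀| = |-16| = 16 (distance from z₀ to the singularity z = -9).

c_0 = -1/16, c_1 = 1/256, c_2 = -1/4096, c_3 = 1/65536; R = 16.


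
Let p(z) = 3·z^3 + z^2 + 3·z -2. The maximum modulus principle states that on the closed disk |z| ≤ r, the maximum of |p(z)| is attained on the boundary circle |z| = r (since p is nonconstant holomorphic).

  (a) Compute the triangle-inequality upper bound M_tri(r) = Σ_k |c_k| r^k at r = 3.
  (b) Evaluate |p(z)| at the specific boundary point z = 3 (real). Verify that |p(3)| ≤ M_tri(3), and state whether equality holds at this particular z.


Coefficients: c_0 = -2, c_1 = 3, c_2 = 1, c_3 = 3. Radius r = 3.
Part (a). Triangle bound: M_tri(r) = Σ_k |c_k| r^k
  = |-2|·3^0 + |3|·3^1 + |1|·3^2 + |3|·3^3
  = 2 + 9 + 9 + 81 = 101.
This bounds M(r) := max_{|z|=r} |p(z)| from above; equality holds iff all terms c_k z^k can be made to align in phase at a single z on |z|=r.
Part (b). At z = 3 (real, on the circle |z| = r):
  p(3) = (-2)·3^0 + (3)·3^1 + (1)·3^2 + (3)·3^3 = 97.
  |p(3)| = 97.
Check: |p(3)| = 97 ≤ 101 = M_tri(3). ✓ Equality does not hold at z = 3 (the coefficients have mixed signs, so the terms do not all align in phase there).

M_tri(3) = 101; |p(3)| = 97; equality at z=3: no.


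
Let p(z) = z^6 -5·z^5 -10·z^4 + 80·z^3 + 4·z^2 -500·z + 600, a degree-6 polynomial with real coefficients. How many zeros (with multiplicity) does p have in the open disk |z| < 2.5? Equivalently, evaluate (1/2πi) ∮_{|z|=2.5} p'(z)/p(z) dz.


The zeros of p are: (3 + 1i), (3 - 1i), 2, (-3 + 1i), (-3 - 1i), 3.
Their magnitudes are: 3.162, 3.162, 2, 3.162, 3.162, 3.
Zeros with |z| < R = 2.5: 2.
Count = 1.
By the argument principle, (1/2πi) ∮_{|z|=R} p'(z)/p(z) dz equals exactly this count.

Number of zeros inside |z| < 2.5: 1.


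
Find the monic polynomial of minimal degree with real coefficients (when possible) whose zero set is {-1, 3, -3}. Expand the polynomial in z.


The polynomial is p(z) = ∏_{α ∈ S} (z − α), where S = {-1, 3, -3}.
Expanding the product yields: p(z) = z^3 + z^2 -9·z -9.
The resulting polynomial has degree 3 and real coefficients as required.

p(z) = z^3 + z^2 -9·z -9.


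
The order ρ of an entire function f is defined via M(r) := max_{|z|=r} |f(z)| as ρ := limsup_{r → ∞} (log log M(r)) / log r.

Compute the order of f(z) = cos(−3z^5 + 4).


Write cos(w) = (e^{iw} ± e^{−iw})/(2 or 2i), so |cos(w)| ≤ e^{|w|}. With w = −3z^5 + 4, |w| ≤ 3r^5 + 4 on |z|=r, giving M(r) ≤ e^{3r^5 + 4} and ρ ≤ 5. For the lower bound, choose z on |z|=r with -3z^5 purely imaginary of modulus 3r^5; then |cos(−3z^5 + 4)| grows like e^{3r^5}/2, so ρ ≥ 5. Hence ρ = 5.
Therefore ρ = 5.

Order ρ = 5.


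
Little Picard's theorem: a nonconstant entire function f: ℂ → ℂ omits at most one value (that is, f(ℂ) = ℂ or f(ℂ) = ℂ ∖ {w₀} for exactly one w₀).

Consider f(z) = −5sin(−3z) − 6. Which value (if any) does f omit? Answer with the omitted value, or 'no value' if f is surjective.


Little Picard bounds the complement of f(ℂ) to at most one point.
sin is entire and surjective onto ℂ: for every w ∈ ℂ, sin(ζ) = w has a solution ζ ∈ ℂ (e.g., via the complex inverse arcsin). With ζ = −3z this gives z = ζ/(-3). Then -5·sin(−3z) takes every value in -5·ℂ = ℂ, and adding -6 is a bijection of ℂ. So f is surjective and omits no value. (Note: only on the real line is sin bounded by [−1, 1].)

Omitted value: no value.


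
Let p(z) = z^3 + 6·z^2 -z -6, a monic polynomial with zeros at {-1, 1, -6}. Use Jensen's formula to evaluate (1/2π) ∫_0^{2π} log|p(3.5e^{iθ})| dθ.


Zeros: -6, -1, 1; r = 3.5.
Inside |z| < r: -1, 1. Outside (|z| ≥ r): -6.
p(0) = -6, so log|p(0)| = log(6) = 1.7918.
Apply Jensen: I(r) = log|p(0)| + Σ_k log(r/|z_k|), summed over zeros inside |z| < r.
  log(r/|z_k|) for z_k = -1: log(3.5/1) = 1.2528
  log(r/|z_k|) for z_k = 1: log(3.5/1) = 1.2528
  Outside zeros (-6) contribute nothing to the Jensen sum.
Sum over inside zeros: 2.5055.
I(r) = log|p(0)| + (inside sum) = 1.7918 + 2.5055 = 4.2973.
Note: since some zeros are outside |z| ≤ r, the simplified n·log(r) form does NOT apply — only the inside zeros contribute.

I(r) ≈ 4.2973.


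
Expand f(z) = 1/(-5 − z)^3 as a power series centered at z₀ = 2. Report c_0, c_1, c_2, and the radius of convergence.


Let w = z − z₀, so z = z₀ + w.
Then -5 − z = -5 − (z₀ + w) = (-5 − z₀) − w = -7 − w.
f(z) = 1/(-7 − w)^3 = (1/(-7)^3) · (1 − w/(-7))^{−3}.
By the binomial series (1−u)^{−3} = Σ_{n≥0} C(n+2, 2) u^n for |u|<1, with u = w/(-7):
  c_n = C(n+2, 2) / (-7)^(n+3).
  c_0 = 1/(-7)^3 = -1/343.
  c_1 = 3/(-7)^4 = 3/2401.
  c_2 = 6/(-7)^5 = -6/16807.
The series is valid for |w/d| < 1, i.e. |z − z₀| < |d|.
Radius of convergence: R = |-5 − z₀| = |-7| = 7 (distance from z₀ to the singularity z = -5).

c_0 = -1/343, c_1 = 3/2401, c_2 = -6/16807; R = 7.


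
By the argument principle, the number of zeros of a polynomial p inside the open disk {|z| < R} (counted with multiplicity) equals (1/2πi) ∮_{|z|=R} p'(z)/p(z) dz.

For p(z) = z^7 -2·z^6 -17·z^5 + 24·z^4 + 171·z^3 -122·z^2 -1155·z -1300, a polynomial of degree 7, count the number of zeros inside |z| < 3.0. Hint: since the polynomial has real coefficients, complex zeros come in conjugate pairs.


The zeros of p are: (3 + 2i), (3 - 2i), 4, (-2 + 1i), (-2 - 1i), (-2 + 1i), (-2 - 1i).
Their magnitudes are: 3.606, 3.606, 4, 2.236, 2.236, 2.236, 2.236.
Zeros with |z| < R = 3.0: (-2 + 1i), (-2 - 1i), (-2 + 1i), (-2 - 1i).
Count = 4.
By the argument principle, (1/2πi) ∮_{|z|=R} p'(z)/p(z) dz equals exactly this count.

Number of zeros inside |z| < 3.0: 4.


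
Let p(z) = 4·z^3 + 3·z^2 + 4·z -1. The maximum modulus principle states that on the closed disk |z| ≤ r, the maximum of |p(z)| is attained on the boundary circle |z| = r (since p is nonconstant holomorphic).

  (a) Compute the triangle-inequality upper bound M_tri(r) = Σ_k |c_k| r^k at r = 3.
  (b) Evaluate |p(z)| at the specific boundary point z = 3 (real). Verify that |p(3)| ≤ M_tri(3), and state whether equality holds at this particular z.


Coefficients: c_0 = -1, c_1 = 4, c_2 = 3, c_3 = 4. Radius r = 3.
Part (a). Triangle bound: M_tri(r) = Σ_k |c_k| r^k
  = |-1|·3^0 + |4|·3^1 + |3|·3^2 + |4|·3^3
  = 1 + 12 + 27 + 108 = 148.
This bounds M(r) := max_{|z|=r} |p(z)| from above; equality holds iff all terms c_k z^k can be made to align in phase at a single z on |z|=r.
Part (b). At z = 3 (real, on the circle |z| = r):
  p(3) = (-1)·3^0 + (4)·3^1 + (3)·3^2 + (4)·3^3 = 146.
  |p(3)| = 146.
Check: |p(3)| = 146 ≤ 148 = M_tri(3). ✓ Equality does not hold at z = 3 (the coefficients have mixed signs, so the terms do not all align in phase there).

M_tri(3) = 148; |p(3)| = 146; equality at z=3: no.


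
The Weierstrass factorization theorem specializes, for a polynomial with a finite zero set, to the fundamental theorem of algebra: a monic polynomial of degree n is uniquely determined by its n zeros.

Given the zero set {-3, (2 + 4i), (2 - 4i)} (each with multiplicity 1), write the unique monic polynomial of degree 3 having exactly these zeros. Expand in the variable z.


The polynomial is p(z) = ∏_{α ∈ S} (z − α), where S = {-3, (2 + 4i), (2 - 4i)}.
Expanding the product yields: p(z) = z^3 -z^2 + 8·z + 60.
Note conjugate pairs combine to real quadratics: (z − (2+4i))(z − (2−4i)) = z² − 4z + 20.
The resulting polynomial has degree 3 and real coefficients as required.

p(z) = z^3 -z^2 + 8·z + 60.


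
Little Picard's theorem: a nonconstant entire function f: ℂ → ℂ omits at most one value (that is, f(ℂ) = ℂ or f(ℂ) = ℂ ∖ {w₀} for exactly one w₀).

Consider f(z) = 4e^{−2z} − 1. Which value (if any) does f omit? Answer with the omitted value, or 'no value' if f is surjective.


Little Picard bounds the complement of f(ℂ) to at most one point.
e^{−2z} is never zero on ℂ, so 4·e^{−2z} takes every value in ℂ ∖ {0}. Adding -1 shifts the range to ℂ ∖ {-1}. Thus f omits exactly the value -1.

Omitted value: -1.


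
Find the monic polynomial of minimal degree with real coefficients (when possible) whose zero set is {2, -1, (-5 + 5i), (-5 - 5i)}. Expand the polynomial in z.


The polynomial is p(z) = ∏_{α ∈ S} (z − α), where S = {2, -1, (-5 + 5i), (-5 - 5i)}.
Expanding the product yields: p(z) = z^4 + 9·z^3 + 38·z^2 -70·z -100.
Note conjugate pairs combine to real quadratics: (z − (-5+5i))(z − (-5−5i)) = z² + 10z + 50.
The resulting polynomial has degree 4 and real coefficients as required.

p(z) = z^4 + 9·z^3 + 38·z^2 -70·z -100.


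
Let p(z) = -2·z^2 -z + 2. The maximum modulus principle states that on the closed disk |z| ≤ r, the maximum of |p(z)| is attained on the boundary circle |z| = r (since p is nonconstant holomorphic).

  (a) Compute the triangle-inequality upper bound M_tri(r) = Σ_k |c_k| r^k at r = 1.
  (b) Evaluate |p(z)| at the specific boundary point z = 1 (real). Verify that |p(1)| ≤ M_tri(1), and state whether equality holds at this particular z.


Coefficients: c_0 = 2, c_1 = -1, c_2 = -2. Radius r = 1.
Part (a). Triangle bound: M_tri(r) = Σ_k |c_k| r^k
  = |2|·1^0 + |-1|·1^1 + |-2|·1^2
  = 2 + 1 + 2 = 5.
This bounds M(r) := max_{|z|=r} |p(z)| from above; equality holds iff all terms c_k z^k can be made to align in phase at a single z on |z|=r.
Part (b). At z = 1 (real, on the circle |z| = r):
  p(1) = (2)·1^0 + (-1)·1^1 + (-2)·1^2 = -1.
  |p(1)| = 1.
Check: |p(1)| = 1 ≤ 5 = M_tri(1). ✓ Equality does not hold at z = 1 (the coefficients have mixed signs, so the terms do not all align in phase there).

M_tri(1) = 5; |p(1)| = 1; equality at z=1: no.


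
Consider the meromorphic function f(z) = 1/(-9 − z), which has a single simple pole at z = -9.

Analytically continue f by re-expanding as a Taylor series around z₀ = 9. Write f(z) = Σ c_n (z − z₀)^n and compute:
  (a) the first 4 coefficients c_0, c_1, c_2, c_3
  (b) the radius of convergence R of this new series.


Let w = z − z₀, so z = z₀ + w.
Then -9 − z = -9 − (z₀ + w) = (-9 − z₀) − w = -18 − w.
f(z) = 1/(-18 − w) = (1/(-18)) · 1/(1 − w/(-18)) = Σ_{n≥0} w^n / (-18)^(n+1).
So c_n = 1/(-18)^(n+1):
  c_0 = 1/(-18)^1 = -1/18.
  c_1 = 1/(-18)^2 = 1/324.
  c_2 = 1/(-18)^3 = -1/5832.
  c_3 = 1/(-18)^4 = 1/104976.
The series is valid for |w/d| < 1, i.e. |z − z₀| < |d|.
Radius of convergence: R = |-9 − z₀| = |-18| = 18 (distance from z₀ to the singularity z = -9).

c_0 = -1/18, c_1 = 1/324, c_2 = -1/5832, c_3 = 1/104976; R = 18.


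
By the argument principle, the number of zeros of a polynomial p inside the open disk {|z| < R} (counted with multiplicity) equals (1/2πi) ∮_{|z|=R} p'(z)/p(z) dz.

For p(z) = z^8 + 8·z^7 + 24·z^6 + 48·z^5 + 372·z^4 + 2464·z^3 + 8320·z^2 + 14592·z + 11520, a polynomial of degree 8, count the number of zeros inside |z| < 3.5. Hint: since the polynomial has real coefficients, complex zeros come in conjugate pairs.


The zeros of p are: (-3 + 1i), (-3 - 1i), (-2 + 2i), (-2 - 2i), (-2 + 2i), (-2 - 2i), (3 + 3i), (3 - 3i).
Their magnitudes are: 3.162, 3.162, 2.828, 2.828, 2.828, 2.828, 4.243, 4.243.
Zeros with |z| < R = 3.5: (-3 + 1i), (-3 - 1i), (-2 + 2i), (-2 - 2i), (-2 + 2i), (-2 - 2i).
Count = 6.
By the argument principle, (1/2πi) ∮_{|z|=R} p'(z)/p(z) dz equals exactly this count.

Number of zeros inside |z| < 3.5: 6.
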